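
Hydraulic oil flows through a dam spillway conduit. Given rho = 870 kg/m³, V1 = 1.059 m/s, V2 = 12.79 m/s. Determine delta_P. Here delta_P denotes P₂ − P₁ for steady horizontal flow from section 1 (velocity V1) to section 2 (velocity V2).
Formula: \Delta P = \frac{1}{2} \rho (V_1^2 - V_2^2)
delta_P = 0.5·870·(1.059² − 12.79²)/1000 = -70.67 kPa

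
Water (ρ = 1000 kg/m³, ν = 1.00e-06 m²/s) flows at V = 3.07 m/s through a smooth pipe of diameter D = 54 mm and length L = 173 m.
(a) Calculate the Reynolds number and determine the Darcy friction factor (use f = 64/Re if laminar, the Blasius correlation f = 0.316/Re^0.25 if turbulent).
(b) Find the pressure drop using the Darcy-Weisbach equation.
(a) Re = V·D/ν = 3.07·0.054/1.00e-06 = 165780 → turbulent (Re > 4000); f = 0.316/Re^0.25 = 0.316/165780^0.25 = 0.01566 (Blasius is strictly valid for Re ≲ 1e5; used here as the smooth-pipe estimate the problem specifies)
(b) Darcy-Weisbach: ΔP = f·(L/D)·½ρV²/1000 = 0.01566·(173/0.054)·½·1000·3.07²/1000 = 236.4 kPa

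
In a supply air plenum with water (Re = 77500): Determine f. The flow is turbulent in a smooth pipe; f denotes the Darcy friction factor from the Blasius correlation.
Formula: f = \frac{0.316}{Re^{0.25}}
f = 0.316/77500^0.25 = 0.01894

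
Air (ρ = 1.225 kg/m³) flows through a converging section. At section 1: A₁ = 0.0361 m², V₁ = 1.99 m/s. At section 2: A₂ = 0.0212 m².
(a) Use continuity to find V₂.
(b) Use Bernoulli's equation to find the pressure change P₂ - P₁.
(a) Continuity: A₁V₁=A₂V₂ -> V₂=A₁V₁/A₂=0.0361*1.99/0.0212=3.39 m/s
(b) Bernoulli: P₂-P₁=0.5*rho*(V₁^2-V₂^2)/1000=0.5*1.225*(1.99^2-3.39^2)/1000=-0.004613 kPa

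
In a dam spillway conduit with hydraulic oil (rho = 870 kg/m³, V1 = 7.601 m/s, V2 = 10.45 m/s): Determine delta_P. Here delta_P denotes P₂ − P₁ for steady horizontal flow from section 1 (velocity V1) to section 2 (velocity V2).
Formula: \Delta P = \frac{1}{2} \rho (V_1^2 - V_2^2)
delta_P = 0.5·870·(7.601² − 10.45²)/1000 = -22.37 kPa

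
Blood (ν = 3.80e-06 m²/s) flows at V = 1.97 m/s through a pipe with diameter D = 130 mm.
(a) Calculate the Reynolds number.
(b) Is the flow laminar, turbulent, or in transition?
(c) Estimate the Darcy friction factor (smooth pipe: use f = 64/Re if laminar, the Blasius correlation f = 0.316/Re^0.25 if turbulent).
(a) Re = V·D/ν = 1.97·0.13/3.80e-06 = 67395
(b) Flow regime: turbulent (Re > 4000)
(c) Friction factor: f = 0.316/Re^0.25 = 0.316/67395^0.25 = 0.01961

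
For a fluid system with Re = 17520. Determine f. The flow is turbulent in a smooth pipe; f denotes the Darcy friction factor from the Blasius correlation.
Formula: f = \frac{0.316}{Re^{0.25}}
f = 0.316/17520^0.25 = 0.02747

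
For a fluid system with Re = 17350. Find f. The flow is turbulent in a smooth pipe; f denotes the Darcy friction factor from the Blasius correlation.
Formula: f = \frac{0.316}{Re^{0.25}}
f = 0.316/17350^0.25 = 0.02753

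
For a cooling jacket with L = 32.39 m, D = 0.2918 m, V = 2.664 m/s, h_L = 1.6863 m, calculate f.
Formula: h_L = f \frac{L}{D} \frac{V^2}{2g}
Substituting knowns: 1.6863 = f·(32.39/0.2918)·2.664²/(2·9.81)
Solving for f: f = 1.6863·2·9.81/((32.39/0.2918)·2.664²) = 0.042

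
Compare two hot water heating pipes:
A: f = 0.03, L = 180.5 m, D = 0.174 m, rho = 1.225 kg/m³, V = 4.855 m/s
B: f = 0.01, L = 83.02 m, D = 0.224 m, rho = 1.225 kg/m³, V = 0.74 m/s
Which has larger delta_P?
delta_P(A) = 0.4493 kPa, delta_P(B) = 0.001243 kPa. Answer: A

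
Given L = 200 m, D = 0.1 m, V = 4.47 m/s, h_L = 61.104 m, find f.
Formula: h_L = f \frac{L}{D} \frac{V^2}{2g}
Substituting knowns: 61.104 = f·(200/0.1)·4.47²/(2·9.81)
Solving for f: f = 61.104·2·9.81/((200/0.1)·4.47²) = 0.03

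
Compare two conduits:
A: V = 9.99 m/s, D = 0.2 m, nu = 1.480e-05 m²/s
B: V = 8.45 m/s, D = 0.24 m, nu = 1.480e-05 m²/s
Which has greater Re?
Re(A) = 135000, Re(B) = 137027. Answer: B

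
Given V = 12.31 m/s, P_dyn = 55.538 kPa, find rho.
Formula: P_{dyn} = \frac{1}{2} \rho V^2
Substituting knowns: 55.538 = 0.5·rho·12.31²/1000
Solving for rho: rho = 2·(55.538·1000)/12.31² = 733 kg/m³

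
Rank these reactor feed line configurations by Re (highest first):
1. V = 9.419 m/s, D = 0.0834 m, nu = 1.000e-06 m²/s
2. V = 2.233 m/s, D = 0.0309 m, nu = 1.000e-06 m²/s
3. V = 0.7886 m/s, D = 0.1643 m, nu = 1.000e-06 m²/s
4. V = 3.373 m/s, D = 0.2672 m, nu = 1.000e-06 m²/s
Case 1: Re = 785545
Case 2: Re = 69000
Case 3: Re = 129567
Case 4: Re = 901266
Ranking (highest first): 4, 1, 3, 2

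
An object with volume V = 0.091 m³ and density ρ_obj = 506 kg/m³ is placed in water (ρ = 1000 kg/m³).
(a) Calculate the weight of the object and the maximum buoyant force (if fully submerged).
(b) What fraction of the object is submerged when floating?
(a) W=rho_obj*g*V=506*9.81*0.091=451.7 N; F_B(max)=rho*g*V=1000*9.81*0.091=892.7 N
(b) Floating fraction=rho_obj/rho=506/1000=0.506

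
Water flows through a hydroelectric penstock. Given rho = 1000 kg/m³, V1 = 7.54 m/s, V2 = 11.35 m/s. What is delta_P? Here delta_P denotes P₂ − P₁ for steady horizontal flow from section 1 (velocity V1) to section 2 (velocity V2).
Formula: \Delta P = \frac{1}{2} \rho (V_1^2 - V_2^2)
delta_P = 0.5·1000·(7.54² − 11.35²)/1000 = -35.99 kPa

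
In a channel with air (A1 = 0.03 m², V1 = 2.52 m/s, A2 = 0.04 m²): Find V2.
Formula: V_2 = \frac{A_1 V_1}{A_2}
V2 = 0.03·2.52/0.04 = 1.89 m/s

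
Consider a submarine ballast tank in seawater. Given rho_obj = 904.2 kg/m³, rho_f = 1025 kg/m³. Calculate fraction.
Formula: f_{sub} = \frac{\rho_{obj}}{\rho_f}
fraction = 904.2/1025 = 0.8821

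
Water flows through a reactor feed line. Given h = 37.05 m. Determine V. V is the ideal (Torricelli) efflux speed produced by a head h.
Formula: V = \sqrt{2 g h}
V = √(2·9.81·37.05) = 26.96 m/s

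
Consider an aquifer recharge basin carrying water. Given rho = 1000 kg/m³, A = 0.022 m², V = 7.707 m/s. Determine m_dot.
Formula: \dot{m} = \rho A V
m_dot = 1000·0.022·7.707 = 169.6 kg/s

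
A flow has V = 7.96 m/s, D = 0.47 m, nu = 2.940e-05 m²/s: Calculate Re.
Formula: Re = \frac{V D}{\nu}
Re = 7.96·0.47/2.940e-05 = 127252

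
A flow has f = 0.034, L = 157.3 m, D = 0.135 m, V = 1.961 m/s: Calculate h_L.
Formula: h_L = f \frac{L}{D} \frac{V^2}{2g}
h_L = 0.034·(157.3/0.135)·1.961²/(2·9.81) = 7.765 m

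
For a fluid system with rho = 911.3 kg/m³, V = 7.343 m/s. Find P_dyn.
Formula: P_{dyn} = \frac{1}{2} \rho V^2
P_dyn = 0.5·911.3·7.343²/1000 = 24.57 kPa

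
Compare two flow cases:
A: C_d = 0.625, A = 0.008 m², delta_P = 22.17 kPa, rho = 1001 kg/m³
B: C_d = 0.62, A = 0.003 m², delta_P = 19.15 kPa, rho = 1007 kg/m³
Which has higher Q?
Q(A) = 33.28 L/s, Q(B) = 11.47 L/s. Answer: A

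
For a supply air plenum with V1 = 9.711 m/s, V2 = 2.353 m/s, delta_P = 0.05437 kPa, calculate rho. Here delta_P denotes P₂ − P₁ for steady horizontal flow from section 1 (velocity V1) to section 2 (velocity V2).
Formula: \Delta P = \frac{1}{2} \rho (V_1^2 - V_2^2)
Substituting knowns: 0.05437 = 0.5·rho·(9.711² − 2.353²)/1000
Solving for rho: rho = 2·(0.05437·1000)/(9.711² − 2.353²) = 1.225 kg/m³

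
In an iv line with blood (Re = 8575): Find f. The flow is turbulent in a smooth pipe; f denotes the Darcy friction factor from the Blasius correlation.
Formula: f = \frac{0.316}{Re^{0.25}}
f = 0.316/8575^0.25 = 0.03284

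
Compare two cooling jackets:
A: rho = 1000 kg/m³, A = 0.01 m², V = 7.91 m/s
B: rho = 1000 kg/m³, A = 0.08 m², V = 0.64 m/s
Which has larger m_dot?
m_dot(A) = 79.1 kg/s, m_dot(B) = 51.2 kg/s. Answer: A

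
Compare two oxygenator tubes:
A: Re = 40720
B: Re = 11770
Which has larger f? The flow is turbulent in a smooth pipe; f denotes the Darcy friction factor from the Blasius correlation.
f(A) = 0.02225, f(B) = 0.03034. Answer: B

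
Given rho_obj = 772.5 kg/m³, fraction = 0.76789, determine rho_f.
Formula: f_{sub} = \frac{\rho_{obj}}{\rho_f}
Substituting knowns: 0.76789 = 772.5/rho_f
Solving for rho_f: rho_f = 772.5/0.76789 = 1006 kg/m³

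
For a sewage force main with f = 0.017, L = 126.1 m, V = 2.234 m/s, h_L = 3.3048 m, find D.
Formula: h_L = f \frac{L}{D} \frac{V^2}{2g}
Substituting knowns: 3.3048 = 0.017·(126.1/D)·2.234²/(2·9.81)
Solving for D: D = 0.017·126.1·2.234²/(2·9.81·3.3048) = 0.165 m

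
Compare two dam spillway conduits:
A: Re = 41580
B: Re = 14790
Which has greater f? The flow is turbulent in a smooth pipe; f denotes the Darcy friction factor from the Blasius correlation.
f(A) = 0.02213, f(B) = 0.02865. Answer: B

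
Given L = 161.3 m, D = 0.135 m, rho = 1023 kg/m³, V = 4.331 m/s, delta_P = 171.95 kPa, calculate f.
Formula: \Delta P = f \frac{L}{D} \frac{\rho V^2}{2}
Substituting knowns: 171.95 = f·(161.3/0.135)·0.5·1023·4.331²/1000
Solving for f: f = (171.95·1000)/((161.3/0.135)·0.5·1023·4.331²) = 0.015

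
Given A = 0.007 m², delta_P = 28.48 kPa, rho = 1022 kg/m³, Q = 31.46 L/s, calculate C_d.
Formula: Q = C_d A \sqrt{\frac{2 \Delta P}{\rho}}
Substituting knowns: 31.46 = C_d·0.007·√(2·(28.48·1000)/1022)·1000
Solving for C_d: C_d = (31.46/1000)/(0.007·√(2·(28.48·1000)/1022)) = 0.602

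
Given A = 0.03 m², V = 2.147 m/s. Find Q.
Formula: Q = A V
Q = 0.03·2.147·1000 = 64.41 L/s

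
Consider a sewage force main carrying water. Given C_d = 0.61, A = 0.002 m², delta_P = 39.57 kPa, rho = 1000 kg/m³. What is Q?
Formula: Q = C_d A \sqrt{\frac{2 \Delta P}{\rho}}
Q = 0.61·0.002·√(2·(39.57·1000)/1000)·1000 = 10.85 L/s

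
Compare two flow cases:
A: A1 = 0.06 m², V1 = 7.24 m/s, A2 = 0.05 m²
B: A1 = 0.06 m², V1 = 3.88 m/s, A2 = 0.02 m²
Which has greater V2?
V2(A) = 8.688 m/s, V2(B) = 11.64 m/s. Answer: B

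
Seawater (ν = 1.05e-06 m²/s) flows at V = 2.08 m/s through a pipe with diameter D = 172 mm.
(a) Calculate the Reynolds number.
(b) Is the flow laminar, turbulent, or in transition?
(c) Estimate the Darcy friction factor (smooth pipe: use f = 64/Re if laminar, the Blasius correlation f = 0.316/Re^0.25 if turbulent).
(a) Re = V·D/ν = 2.08·0.172/1.05e-06 = 340720
(b) Flow regime: turbulent (Re > 4000)
(c) Friction factor: f = 0.316/Re^0.25 = 0.316/340720^0.25 = 0.01308 (Blasius is strictly valid for Re ≲ 1e5; used here as the smooth-pipe estimate the problem specifies)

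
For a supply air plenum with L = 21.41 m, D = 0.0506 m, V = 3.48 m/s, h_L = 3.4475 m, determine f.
Formula: h_L = f \frac{L}{D} \frac{V^2}{2g}
Substituting knowns: 3.4475 = f·(21.41/0.0506)·3.48²/(2·9.81)
Solving for f: f = 3.4475·2·9.81/((21.41/0.0506)·3.48²) = 0.0132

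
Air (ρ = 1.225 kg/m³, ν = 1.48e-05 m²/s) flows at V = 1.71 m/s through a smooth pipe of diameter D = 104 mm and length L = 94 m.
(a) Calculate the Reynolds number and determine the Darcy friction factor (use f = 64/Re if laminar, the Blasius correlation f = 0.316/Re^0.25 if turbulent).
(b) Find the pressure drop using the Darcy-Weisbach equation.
(a) Re = V·D/ν = 1.71·0.104/1.48e-05 = 12016 → turbulent (Re > 4000); f = 0.316/Re^0.25 = 0.316/12016^0.25 = 0.030182
(b) Darcy-Weisbach: ΔP = f·(L/D)·½ρV²/1000 = 0.030182·(94/0.104)·½·1.225·1.71²/1000 = 0.04886 kPa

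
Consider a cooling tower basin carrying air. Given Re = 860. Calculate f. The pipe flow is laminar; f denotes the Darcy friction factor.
Formula: f = \frac{64}{Re}
f = 64/860 = 0.07442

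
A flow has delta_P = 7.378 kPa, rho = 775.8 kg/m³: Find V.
Formula: V = \sqrt{\frac{2 \Delta P}{\rho}}
V = √(2·(7.378·1000)/775.8) = 4.361 m/s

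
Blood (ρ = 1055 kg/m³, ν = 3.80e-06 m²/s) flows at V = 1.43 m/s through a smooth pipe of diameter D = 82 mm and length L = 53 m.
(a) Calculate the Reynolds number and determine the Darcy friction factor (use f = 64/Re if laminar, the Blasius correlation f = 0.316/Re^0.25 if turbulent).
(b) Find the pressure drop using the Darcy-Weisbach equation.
(a) Re = V·D/ν = 1.43·0.082/3.80e-06 = 30858 → turbulent (Re > 4000); f = 0.316/Re^0.25 = 0.316/30858^0.25 = 0.023842
(b) Darcy-Weisbach: ΔP = f·(L/D)·½ρV²/1000 = 0.023842·(53/0.082)·½·1055·1.43²/1000 = 16.62 kPa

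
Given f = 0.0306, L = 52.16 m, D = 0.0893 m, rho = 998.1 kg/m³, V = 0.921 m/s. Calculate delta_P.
Formula: \Delta P = f \frac{L}{D} \frac{\rho V^2}{2}
delta_P = 0.0306·(52.16/0.0893)·0.5·998.1·0.921²/1000 = 7.566 kPa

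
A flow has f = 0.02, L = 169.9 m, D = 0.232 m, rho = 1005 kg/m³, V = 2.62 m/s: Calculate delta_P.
Formula: \Delta P = f \frac{L}{D} \frac{\rho V^2}{2}
delta_P = 0.02·(169.9/0.232)·0.5·1005·2.62²/1000 = 50.52 kPa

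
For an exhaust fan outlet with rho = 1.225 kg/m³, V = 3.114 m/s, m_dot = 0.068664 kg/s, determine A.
Formula: \dot{m} = \rho A V
Substituting knowns: 0.068664 = 1.225·A·3.114
Solving for A: A = 0.068664/(1.225·3.114) = 0.018 m²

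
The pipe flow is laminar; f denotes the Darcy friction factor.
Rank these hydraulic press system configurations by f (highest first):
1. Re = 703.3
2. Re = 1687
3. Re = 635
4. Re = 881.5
Case 1: f = 0.091
Case 2: f = 0.03794
Case 3: f = 0.1008
Case 4: f = 0.0726
Ranking (highest first): 3, 1, 4, 2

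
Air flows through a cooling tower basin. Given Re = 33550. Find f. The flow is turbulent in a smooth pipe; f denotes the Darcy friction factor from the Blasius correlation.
Formula: f = \frac{0.316}{Re^{0.25}}
f = 0.316/33550^0.25 = 0.02335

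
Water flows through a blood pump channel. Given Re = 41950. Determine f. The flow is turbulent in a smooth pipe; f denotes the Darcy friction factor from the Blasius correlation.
Formula: f = \frac{0.316}{Re^{0.25}}
f = 0.316/41950^0.25 = 0.02208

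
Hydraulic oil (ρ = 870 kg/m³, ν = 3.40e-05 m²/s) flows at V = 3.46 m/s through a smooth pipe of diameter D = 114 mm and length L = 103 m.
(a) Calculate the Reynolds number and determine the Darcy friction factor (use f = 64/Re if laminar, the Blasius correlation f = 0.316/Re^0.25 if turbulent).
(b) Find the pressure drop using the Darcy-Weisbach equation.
(a) Re = V·D/ν = 3.46·0.114/3.40e-05 = 11601 → turbulent (Re > 4000); f = 0.316/Re^0.25 = 0.316/11601^0.25 = 0.030448
(b) Darcy-Weisbach: ΔP = f·(L/D)·½ρV²/1000 = 0.030448·(103/0.114)·½·870·3.46²/1000 = 143.3 kPa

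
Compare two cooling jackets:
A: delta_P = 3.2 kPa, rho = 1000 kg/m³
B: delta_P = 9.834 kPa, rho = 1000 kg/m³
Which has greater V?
V(A) = 2.53 m/s, V(B) = 4.435 m/s. Answer: B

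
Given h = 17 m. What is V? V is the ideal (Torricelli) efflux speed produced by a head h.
Formula: V = \sqrt{2 g h}
V = √(2·9.81·17) = 18.26 m/s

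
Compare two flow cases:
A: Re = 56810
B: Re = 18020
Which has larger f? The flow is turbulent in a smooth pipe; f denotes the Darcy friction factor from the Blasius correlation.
f(A) = 0.02047, f(B) = 0.02727. Answer: B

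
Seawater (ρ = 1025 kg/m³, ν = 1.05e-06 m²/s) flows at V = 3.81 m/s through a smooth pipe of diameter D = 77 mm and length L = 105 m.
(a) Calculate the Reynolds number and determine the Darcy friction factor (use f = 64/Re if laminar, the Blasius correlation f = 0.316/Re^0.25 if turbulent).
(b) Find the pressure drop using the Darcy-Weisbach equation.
(a) Re = V·D/ν = 3.81·0.077/1.05e-06 = 279400 → turbulent (Re > 4000); f = 0.316/Re^0.25 = 0.316/279400^0.25 = 0.013745 (Blasius is strictly valid for Re ≲ 1e5; used here as the smooth-pipe estimate the problem specifies)
(b) Darcy-Weisbach: ΔP = f·(L/D)·½ρV²/1000 = 0.013745·(105/0.077)·½·1025·3.81²/1000 = 139.4 kPa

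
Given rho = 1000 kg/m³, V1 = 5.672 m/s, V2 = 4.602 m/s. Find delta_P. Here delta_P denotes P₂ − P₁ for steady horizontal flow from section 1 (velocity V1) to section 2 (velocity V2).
Formula: \Delta P = \frac{1}{2} \rho (V_1^2 - V_2^2)
delta_P = 0.5·1000·(5.672² − 4.602²)/1000 = 5.497 kPa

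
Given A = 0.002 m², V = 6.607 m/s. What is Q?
Formula: Q = A V
Q = 0.002·6.607·1000 = 13.21 L/s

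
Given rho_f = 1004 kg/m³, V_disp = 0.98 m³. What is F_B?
Formula: F_B = \rho_f g V_{disp}
F_B = 1004·9.81·0.98 = 9652 N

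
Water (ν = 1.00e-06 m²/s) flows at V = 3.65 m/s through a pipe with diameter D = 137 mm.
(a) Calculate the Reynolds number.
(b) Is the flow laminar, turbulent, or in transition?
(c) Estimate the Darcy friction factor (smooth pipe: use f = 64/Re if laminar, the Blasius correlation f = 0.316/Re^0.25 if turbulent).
(a) Re = V·D/ν = 3.65·0.137/1.00e-06 = 500050
(b) Flow regime: turbulent (Re > 4000)
(c) Friction factor: f = 0.316/Re^0.25 = 0.316/500050^0.25 = 0.01188 (Blasius is strictly valid for Re ≲ 1e5; used here as the smooth-pipe estimate the problem specifies)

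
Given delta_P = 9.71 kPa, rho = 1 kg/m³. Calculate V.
Formula: V = \sqrt{\frac{2 \Delta P}{\rho}}
V = √(2·(9.71·1000)/1) = 139.4 m/s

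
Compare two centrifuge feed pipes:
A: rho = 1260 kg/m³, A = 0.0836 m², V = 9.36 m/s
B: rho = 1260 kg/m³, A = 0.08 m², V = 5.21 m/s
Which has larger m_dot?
m_dot(A) = 985.9 kg/s, m_dot(B) = 525.2 kg/s. Answer: A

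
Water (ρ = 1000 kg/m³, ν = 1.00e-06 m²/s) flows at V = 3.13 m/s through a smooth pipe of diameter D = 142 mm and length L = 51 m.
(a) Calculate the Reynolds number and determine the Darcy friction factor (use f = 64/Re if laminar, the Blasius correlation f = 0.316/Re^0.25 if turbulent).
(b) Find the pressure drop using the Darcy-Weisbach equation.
(a) Re = V·D/ν = 3.13·0.142/1.00e-06 = 444460 → turbulent (Re > 4000); f = 0.316/Re^0.25 = 0.316/444460^0.25 = 0.012239 (Blasius is strictly valid for Re ≲ 1e5; used here as the smooth-pipe estimate the problem specifies)
(b) Darcy-Weisbach: ΔP = f·(L/D)·½ρV²/1000 = 0.012239·(51/0.142)·½·1000·3.13²/1000 = 21.53 kPa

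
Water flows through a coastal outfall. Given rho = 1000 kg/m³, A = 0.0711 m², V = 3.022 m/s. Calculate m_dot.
Formula: \dot{m} = \rho A V
m_dot = 1000·0.0711·3.022 = 214.9 kg/s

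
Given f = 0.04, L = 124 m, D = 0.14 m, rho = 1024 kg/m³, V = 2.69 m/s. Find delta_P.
Formula: \Delta P = f \frac{L}{D} \frac{\rho V^2}{2}
delta_P = 0.04·(124/0.14)·0.5·1024·2.69²/1000 = 131.3 kPa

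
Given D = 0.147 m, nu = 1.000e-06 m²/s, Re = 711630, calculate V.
Formula: Re = \frac{V D}{\nu}
Substituting knowns: 711630 = V·0.147/1.000e-06
Solving for V: V = 711630·1.000e-06/0.147 = 4.841 m/s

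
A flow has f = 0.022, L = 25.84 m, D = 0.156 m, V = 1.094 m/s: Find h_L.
Formula: h_L = f \frac{L}{D} \frac{V^2}{2g}
h_L = 0.022·(25.84/0.156)·1.094²/(2·9.81) = 0.2223 m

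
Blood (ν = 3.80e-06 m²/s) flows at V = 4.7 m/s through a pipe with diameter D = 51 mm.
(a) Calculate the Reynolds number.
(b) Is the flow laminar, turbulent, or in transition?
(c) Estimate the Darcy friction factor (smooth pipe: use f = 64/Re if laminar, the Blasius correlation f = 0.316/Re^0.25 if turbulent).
(a) Re = V·D/ν = 4.7·0.051/3.80e-06 = 63079
(b) Flow regime: turbulent (Re > 4000)
(c) Friction factor: f = 0.316/Re^0.25 = 0.316/63079^0.25 = 0.01994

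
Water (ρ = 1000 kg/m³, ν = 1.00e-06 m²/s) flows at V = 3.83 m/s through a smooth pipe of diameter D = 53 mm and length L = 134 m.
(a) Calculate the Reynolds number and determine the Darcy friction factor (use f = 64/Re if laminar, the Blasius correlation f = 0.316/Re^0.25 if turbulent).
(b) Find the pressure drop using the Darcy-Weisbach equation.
(a) Re = V·D/ν = 3.83·0.053/1.00e-06 = 202990 → turbulent (Re > 4000); f = 0.316/Re^0.25 = 0.316/202990^0.25 = 0.014887 (Blasius is strictly valid for Re ≲ 1e5; used here as the smooth-pipe estimate the problem specifies)
(b) Darcy-Weisbach: ΔP = f·(L/D)·½ρV²/1000 = 0.014887·(134/0.053)·½·1000·3.83²/1000 = 276.1 kPa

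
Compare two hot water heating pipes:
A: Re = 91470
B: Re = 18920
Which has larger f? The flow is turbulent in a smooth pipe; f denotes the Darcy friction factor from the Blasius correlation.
f(A) = 0.01817, f(B) = 0.02694. Answer: B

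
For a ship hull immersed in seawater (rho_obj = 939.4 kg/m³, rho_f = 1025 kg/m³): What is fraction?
Formula: f_{sub} = \frac{\rho_{obj}}{\rho_f}
fraction = 939.4/1025 = 0.9165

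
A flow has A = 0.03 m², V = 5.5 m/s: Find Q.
Formula: Q = A V
Q = 0.03·5.5·1000 = 165 L/s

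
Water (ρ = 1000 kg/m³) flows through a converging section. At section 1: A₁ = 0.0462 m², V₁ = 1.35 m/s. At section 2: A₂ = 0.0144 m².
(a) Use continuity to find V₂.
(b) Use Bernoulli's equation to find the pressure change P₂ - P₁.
(a) Continuity: A₁V₁=A₂V₂ -> V₂=A₁V₁/A₂=0.0462*1.35/0.0144=4.33 m/s
(b) Bernoulli: P₂-P₁=0.5*rho*(V₁^2-V₂^2)/1000=0.5*1000*(1.35^2-4.33^2)/1000=-8.463 kPa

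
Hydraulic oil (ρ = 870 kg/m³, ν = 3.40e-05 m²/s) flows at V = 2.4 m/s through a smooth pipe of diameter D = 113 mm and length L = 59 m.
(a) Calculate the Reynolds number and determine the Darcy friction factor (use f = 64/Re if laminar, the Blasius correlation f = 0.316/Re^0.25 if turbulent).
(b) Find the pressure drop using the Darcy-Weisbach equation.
(a) Re = V·D/ν = 2.4·0.113/3.40e-05 = 7976.5 → turbulent (Re > 4000); f = 0.316/Re^0.25 = 0.316/7976.5^0.25 = 0.033438
(b) Darcy-Weisbach: ΔP = f·(L/D)·½ρV²/1000 = 0.033438·(59/0.113)·½·870·2.4²/1000 = 43.74 kPa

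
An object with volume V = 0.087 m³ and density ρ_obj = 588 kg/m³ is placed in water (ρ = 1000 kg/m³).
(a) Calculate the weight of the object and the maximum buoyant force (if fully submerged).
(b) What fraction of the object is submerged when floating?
(a) W=rho_obj*g*V=588*9.81*0.087=501.8 N; F_B(max)=rho*g*V=1000*9.81*0.087=853.5 N
(b) Floating fraction=rho_obj/rho=588/1000=0.588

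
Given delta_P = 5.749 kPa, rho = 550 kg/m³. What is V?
Formula: V = \sqrt{\frac{2 \Delta P}{\rho}}
V = √(2·(5.749·1000)/550) = 4.572 m/s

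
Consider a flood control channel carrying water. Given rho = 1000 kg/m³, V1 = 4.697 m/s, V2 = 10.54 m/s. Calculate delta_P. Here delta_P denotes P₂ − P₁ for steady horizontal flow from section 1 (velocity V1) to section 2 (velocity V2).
Formula: \Delta P = \frac{1}{2} \rho (V_1^2 - V_2^2)
delta_P = 0.5·1000·(4.697² − 10.54²)/1000 = -44.51 kPa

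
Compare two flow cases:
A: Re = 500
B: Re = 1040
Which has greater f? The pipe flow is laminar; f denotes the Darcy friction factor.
f(A) = 0.128, f(B) = 0.06154. Answer: A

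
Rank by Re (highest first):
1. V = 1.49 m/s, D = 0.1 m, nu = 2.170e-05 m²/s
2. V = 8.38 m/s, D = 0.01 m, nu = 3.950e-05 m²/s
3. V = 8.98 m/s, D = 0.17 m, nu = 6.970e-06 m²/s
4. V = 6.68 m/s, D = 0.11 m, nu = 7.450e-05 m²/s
Case 1: Re = 6866
Case 2: Re = 2122
Case 3: Re = 219024
Case 4: Re = 9863
Ranking (highest first): 3, 4, 1, 2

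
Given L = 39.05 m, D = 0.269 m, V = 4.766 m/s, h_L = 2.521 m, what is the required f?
Formula: h_L = f \frac{L}{D} \frac{V^2}{2g}
Substituting knowns: 2.521 = f·(39.05/0.269)·4.766²/(2·9.81)
Solving for f: f = 2.521·2·9.81/((39.05/0.269)·4.766²) = 0.015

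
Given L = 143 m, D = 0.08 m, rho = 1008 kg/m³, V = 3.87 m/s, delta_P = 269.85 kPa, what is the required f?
Formula: \Delta P = f \frac{L}{D} \frac{\rho V^2}{2}
Substituting knowns: 269.85 = f·(143/0.08)·0.5·1008·3.87²/1000
Solving for f: f = (269.85·1000)/((143/0.08)·0.5·1008·3.87²) = 0.02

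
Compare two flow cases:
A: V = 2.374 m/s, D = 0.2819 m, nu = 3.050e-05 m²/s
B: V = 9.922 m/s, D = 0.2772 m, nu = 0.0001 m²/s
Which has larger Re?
Re(A) = 21942, Re(B) = 27504. Answer: B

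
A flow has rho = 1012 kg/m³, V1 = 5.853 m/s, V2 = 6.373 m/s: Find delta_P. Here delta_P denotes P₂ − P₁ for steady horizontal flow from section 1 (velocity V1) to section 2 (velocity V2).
Formula: \Delta P = \frac{1}{2} \rho (V_1^2 - V_2^2)
delta_P = 0.5·1012·(5.853² − 6.373²)/1000 = -3.217 kPa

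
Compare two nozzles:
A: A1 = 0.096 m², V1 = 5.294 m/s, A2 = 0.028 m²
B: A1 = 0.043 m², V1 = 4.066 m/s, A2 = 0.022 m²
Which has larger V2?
V2(A) = 18.15 m/s, V2(B) = 7.947 m/s. Answer: A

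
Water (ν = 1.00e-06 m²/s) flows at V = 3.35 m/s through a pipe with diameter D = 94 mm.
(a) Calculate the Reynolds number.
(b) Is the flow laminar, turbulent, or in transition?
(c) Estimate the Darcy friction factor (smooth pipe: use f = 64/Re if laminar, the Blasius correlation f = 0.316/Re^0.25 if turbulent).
(a) Re = V·D/ν = 3.35·0.094/1.00e-06 = 314900
(b) Flow regime: turbulent (Re > 4000)
(c) Friction factor: f = 0.316/Re^0.25 = 0.316/314900^0.25 = 0.01334 (Blasius is strictly valid for Re ≲ 1e5; used here as the smooth-pipe estimate the problem specifies)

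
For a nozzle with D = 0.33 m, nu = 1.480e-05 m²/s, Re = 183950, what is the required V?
Formula: Re = \frac{V D}{\nu}
Substituting knowns: 183950 = V·0.33/1.480e-05
Solving for V: V = 183950·1.480e-05/0.33 = 8.25 m/s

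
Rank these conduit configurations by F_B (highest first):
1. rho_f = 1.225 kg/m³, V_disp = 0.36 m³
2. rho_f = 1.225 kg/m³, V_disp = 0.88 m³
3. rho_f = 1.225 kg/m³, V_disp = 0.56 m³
Case 1: F_B = 4.326 N
Case 2: F_B = 10.58 N
Case 3: F_B = 6.73 N
Ranking (highest first): 2, 3, 1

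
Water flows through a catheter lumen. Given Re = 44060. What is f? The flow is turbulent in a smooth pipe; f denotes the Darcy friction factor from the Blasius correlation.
Formula: f = \frac{0.316}{Re^{0.25}}
f = 0.316/44060^0.25 = 0.02181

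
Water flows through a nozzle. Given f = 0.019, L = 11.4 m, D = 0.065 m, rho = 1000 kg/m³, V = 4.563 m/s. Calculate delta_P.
Formula: \Delta P = f \frac{L}{D} \frac{\rho V^2}{2}
delta_P = 0.019·(11.4/0.065)·0.5·1000·4.563²/1000 = 34.69 kPa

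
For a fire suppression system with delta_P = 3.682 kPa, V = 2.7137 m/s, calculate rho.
Formula: V = \sqrt{\frac{2 \Delta P}{\rho}}
Substituting knowns: 2.7137 = √(2·(3.682·1000)/rho)
Solving for rho: rho = 2·(3.682·1000)/2.7137² = 1000 kg/m³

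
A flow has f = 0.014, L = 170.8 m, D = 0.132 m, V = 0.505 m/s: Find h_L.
Formula: h_L = f \frac{L}{D} \frac{V^2}{2g}
h_L = 0.014·(170.8/0.132)·0.505²/(2·9.81) = 0.2355 m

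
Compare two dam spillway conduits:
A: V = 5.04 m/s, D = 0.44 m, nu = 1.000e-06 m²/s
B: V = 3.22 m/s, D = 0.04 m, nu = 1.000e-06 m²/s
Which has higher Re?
Re(A) = 2.218e+06, Re(B) = 128800. Answer: A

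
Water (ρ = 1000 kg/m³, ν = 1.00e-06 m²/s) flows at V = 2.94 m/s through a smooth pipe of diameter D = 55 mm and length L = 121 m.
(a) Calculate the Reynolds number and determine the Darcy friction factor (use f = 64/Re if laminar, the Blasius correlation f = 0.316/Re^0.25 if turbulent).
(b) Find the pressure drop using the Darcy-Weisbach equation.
(a) Re = V·D/ν = 2.94·0.055/1.00e-06 = 161700 → turbulent (Re > 4000); f = 0.316/Re^0.25 = 0.316/161700^0.25 = 0.015758 (Blasius is strictly valid for Re ≲ 1e5; used here as the smooth-pipe estimate the problem specifies)
(b) Darcy-Weisbach: ΔP = f·(L/D)·½ρV²/1000 = 0.015758·(121/0.055)·½·1000·2.94²/1000 = 149.8 kPa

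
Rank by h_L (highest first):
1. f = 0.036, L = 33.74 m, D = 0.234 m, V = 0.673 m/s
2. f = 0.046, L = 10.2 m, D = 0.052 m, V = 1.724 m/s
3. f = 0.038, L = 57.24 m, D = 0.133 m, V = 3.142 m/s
Case 1: h_L = 0.1198 m
Case 2: h_L = 1.367 m
Case 3: h_L = 8.229 m
Ranking (highest first): 3, 2, 1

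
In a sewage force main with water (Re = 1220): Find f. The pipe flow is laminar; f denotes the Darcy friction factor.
Formula: f = \frac{64}{Re}
f = 64/1220 = 0.05246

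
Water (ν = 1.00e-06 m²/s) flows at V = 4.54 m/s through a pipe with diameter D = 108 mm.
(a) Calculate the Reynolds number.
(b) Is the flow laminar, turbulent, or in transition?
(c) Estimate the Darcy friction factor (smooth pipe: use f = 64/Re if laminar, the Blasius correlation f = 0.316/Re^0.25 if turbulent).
(a) Re = V·D/ν = 4.54·0.108/1.00e-06 = 490320
(b) Flow regime: turbulent (Re > 4000)
(c) Friction factor: f = 0.316/Re^0.25 = 0.316/490320^0.25 = 0.01194 (Blasius is strictly valid for Re ≲ 1e5; used here as the smooth-pipe estimate the problem specifies)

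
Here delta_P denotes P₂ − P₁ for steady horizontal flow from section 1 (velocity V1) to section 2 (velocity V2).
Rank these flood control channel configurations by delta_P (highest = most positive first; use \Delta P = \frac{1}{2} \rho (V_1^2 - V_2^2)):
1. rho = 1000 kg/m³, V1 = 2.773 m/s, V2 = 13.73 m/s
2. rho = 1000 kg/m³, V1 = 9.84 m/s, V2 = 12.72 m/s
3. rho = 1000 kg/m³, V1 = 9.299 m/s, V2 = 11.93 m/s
Case 1: delta_P = -90.41 kPa
Case 2: delta_P = -32.49 kPa
Case 3: delta_P = -27.93 kPa
Ranking (highest first): 3, 2, 1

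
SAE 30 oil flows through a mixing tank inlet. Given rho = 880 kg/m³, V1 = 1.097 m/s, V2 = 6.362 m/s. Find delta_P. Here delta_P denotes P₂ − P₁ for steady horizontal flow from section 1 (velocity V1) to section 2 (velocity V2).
Formula: \Delta P = \frac{1}{2} \rho (V_1^2 - V_2^2)
delta_P = 0.5·880·(1.097² − 6.362²)/1000 = -17.28 kPa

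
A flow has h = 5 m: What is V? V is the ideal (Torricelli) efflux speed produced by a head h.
Formula: V = \sqrt{2 g h}
V = √(2·9.81·5) = 9.905 m/s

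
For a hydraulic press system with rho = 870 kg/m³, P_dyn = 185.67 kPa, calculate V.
Formula: P_{dyn} = \frac{1}{2} \rho V^2
Substituting knowns: 185.67 = 0.5·870·V²/1000
Solving for V: V = √(2·(185.67·1000)/870) = 20.66 m/s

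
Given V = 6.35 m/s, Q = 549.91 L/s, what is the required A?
Formula: Q = A V
Substituting knowns: 549.91 = A·6.35·1000
Solving for A: A = (549.91/1000)/6.35 = 0.0866 m²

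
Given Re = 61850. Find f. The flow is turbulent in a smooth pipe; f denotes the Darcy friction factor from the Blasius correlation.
Formula: f = \frac{0.316}{Re^{0.25}}
f = 0.316/61850^0.25 = 0.02004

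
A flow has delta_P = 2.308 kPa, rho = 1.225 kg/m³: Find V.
Formula: V = \sqrt{\frac{2 \Delta P}{\rho}}
V = √(2·(2.308·1000)/1.225) = 61.39 m/s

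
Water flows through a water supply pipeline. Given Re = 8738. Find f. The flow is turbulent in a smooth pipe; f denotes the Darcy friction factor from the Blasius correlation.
Formula: f = \frac{0.316}{Re^{0.25}}
f = 0.316/8738^0.25 = 0.03268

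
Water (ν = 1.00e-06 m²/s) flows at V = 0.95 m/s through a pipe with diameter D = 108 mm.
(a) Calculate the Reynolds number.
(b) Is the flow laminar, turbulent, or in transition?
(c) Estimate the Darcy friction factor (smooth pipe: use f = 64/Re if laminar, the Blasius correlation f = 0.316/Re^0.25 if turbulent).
(a) Re = V·D/ν = 0.95·0.108/1.00e-06 = 102600
(b) Flow regime: turbulent (Re > 4000)
(c) Friction factor: f = 0.316/Re^0.25 = 0.316/102600^0.25 = 0.01766 (Blasius is strictly valid for Re ≲ 1e5; used here as the smooth-pipe estimate the problem specifies)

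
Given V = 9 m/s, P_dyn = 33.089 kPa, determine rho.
Formula: P_{dyn} = \frac{1}{2} \rho V^2
Substituting knowns: 33.089 = 0.5·rho·9²/1000
Solving for rho: rho = 2·(33.089·1000)/9² = 817 kg/m³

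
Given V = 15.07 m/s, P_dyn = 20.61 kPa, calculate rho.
Formula: P_{dyn} = \frac{1}{2} \rho V^2
Substituting knowns: 20.61 = 0.5·rho·15.07²/1000
Solving for rho: rho = 2·(20.61·1000)/15.07² = 181.5 kg/m³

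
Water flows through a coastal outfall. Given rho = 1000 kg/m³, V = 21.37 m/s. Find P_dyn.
Formula: P_{dyn} = \frac{1}{2} \rho V^2
P_dyn = 0.5·1000·21.37²/1000 = 228.3 kPa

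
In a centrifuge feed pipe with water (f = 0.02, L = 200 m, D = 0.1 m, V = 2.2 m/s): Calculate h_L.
Formula: h_L = f \frac{L}{D} \frac{V^2}{2g}
h_L = 0.02·(200/0.1)·2.2²/(2·9.81) = 9.867 m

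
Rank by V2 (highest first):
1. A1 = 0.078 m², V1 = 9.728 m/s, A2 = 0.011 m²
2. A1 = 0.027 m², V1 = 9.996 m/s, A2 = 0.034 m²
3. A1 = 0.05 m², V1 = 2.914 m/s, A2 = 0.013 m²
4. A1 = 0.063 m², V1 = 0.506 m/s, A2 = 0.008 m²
Case 1: V2 = 68.98 m/s
Case 2: V2 = 7.938 m/s
Case 3: V2 = 11.21 m/s
Case 4: V2 = 3.985 m/s
Ranking (highest first): 1, 3, 2, 4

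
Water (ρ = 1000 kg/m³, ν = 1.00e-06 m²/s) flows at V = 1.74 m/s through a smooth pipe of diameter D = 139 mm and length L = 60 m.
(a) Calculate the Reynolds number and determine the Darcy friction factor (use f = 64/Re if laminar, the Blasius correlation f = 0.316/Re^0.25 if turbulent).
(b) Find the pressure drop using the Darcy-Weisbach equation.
(a) Re = V·D/ν = 1.74·0.139/1.00e-06 = 241860 → turbulent (Re > 4000); f = 0.316/Re^0.25 = 0.316/241860^0.25 = 0.014249 (Blasius is strictly valid for Re ≲ 1e5; used here as the smooth-pipe estimate the problem specifies)
(b) Darcy-Weisbach: ΔP = f·(L/D)·½ρV²/1000 = 0.014249·(60/0.139)·½·1000·1.74²/1000 = 9.311 kPa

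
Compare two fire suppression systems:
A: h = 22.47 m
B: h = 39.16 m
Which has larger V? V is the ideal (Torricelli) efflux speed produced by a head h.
V(A) = 21 m/s, V(B) = 27.72 m/s. Answer: B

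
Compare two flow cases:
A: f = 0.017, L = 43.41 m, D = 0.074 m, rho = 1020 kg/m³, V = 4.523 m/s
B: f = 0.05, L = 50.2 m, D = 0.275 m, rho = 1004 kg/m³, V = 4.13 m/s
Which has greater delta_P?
delta_P(A) = 104 kPa, delta_P(B) = 78.15 kPa. Answer: A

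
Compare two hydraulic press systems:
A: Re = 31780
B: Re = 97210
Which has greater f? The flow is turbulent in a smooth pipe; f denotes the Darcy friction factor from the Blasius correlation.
f(A) = 0.02367, f(B) = 0.0179. Answer: A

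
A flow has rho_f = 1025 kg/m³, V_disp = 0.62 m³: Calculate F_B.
Formula: F_B = \rho_f g V_{disp}
F_B = 1025·9.81·0.62 = 6234 N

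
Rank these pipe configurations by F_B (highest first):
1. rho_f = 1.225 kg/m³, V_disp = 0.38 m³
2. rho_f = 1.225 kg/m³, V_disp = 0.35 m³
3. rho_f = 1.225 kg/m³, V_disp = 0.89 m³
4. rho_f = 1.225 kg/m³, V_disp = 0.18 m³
Case 1: F_B = 4.567 N
Case 2: F_B = 4.206 N
Case 3: F_B = 10.7 N
Case 4: F_B = 2.163 N
Ranking (highest first): 3, 1, 2, 4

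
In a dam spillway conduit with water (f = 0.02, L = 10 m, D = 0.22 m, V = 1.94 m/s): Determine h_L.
Formula: h_L = f \frac{L}{D} \frac{V^2}{2g}
h_L = 0.02·(10/0.22)·1.94²/(2·9.81) = 0.1744 m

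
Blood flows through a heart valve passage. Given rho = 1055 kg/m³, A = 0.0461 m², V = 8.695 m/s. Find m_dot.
Formula: \dot{m} = \rho A V
m_dot = 1055·0.0461·8.695 = 422.9 kg/s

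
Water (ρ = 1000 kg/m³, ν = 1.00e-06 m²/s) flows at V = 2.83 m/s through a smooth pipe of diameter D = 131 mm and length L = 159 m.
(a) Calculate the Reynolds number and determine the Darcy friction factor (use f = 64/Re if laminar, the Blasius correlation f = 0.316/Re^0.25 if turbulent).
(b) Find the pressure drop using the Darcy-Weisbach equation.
(a) Re = V·D/ν = 2.83·0.131/1.00e-06 = 370730 → turbulent (Re > 4000); f = 0.316/Re^0.25 = 0.316/370730^0.25 = 0.012806 (Blasius is strictly valid for Re ≲ 1e5; used here as the smooth-pipe estimate the problem specifies)
(b) Darcy-Weisbach: ΔP = f·(L/D)·½ρV²/1000 = 0.012806·(159/0.131)·½·1000·2.83²/1000 = 62.24 kPa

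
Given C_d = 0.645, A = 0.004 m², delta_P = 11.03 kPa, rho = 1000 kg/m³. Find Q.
Formula: Q = C_d A \sqrt{\frac{2 \Delta P}{\rho}}
Q = 0.645·0.004·√(2·(11.03·1000)/1000)·1000 = 12.12 L/s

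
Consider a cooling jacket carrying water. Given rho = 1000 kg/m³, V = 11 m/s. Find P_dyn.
Formula: P_{dyn} = \frac{1}{2} \rho V^2
P_dyn = 0.5·1000·11²/1000 = 60.5 kPa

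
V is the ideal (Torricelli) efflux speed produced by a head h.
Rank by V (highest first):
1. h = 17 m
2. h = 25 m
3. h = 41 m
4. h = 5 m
Case 1: V = 18.26 m/s
Case 2: V = 22.15 m/s
Case 3: V = 28.36 m/s
Case 4: V = 9.905 m/s
Ranking (highest first): 3, 2, 1, 4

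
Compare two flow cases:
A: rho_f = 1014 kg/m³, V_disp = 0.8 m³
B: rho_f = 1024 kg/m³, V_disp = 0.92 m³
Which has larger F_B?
F_B(A) = 7958 N, F_B(B) = 9242 N. Answer: B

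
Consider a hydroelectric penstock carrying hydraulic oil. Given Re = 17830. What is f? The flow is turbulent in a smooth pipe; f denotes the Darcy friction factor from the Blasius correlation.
Formula: f = \frac{0.316}{Re^{0.25}}
f = 0.316/17830^0.25 = 0.02735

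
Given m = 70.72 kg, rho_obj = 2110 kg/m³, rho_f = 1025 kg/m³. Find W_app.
Formula: W_{app} = mg\left(1 - \frac{\rho_f}{\rho_{obj}}\right)
W_app = 70.72·9.81·(1 − 1025/2110) = 356.7 N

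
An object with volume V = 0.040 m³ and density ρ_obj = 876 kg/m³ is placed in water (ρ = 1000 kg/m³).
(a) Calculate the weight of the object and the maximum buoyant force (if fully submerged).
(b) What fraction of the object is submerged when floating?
(a) W=rho_obj*g*V=876*9.81*0.040=343.7 N; F_B(max)=rho*g*V=1000*9.81*0.040=392.4 N
(b) Floating fraction=rho_obj/rho=876/1000=0.876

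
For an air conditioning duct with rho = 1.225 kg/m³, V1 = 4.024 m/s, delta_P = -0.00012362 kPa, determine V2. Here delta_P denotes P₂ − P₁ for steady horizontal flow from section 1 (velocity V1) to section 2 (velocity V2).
Formula: \Delta P = \frac{1}{2} \rho (V_1^2 - V_2^2)
Substituting knowns: -0.00012362 = 0.5·1.225·(4.024² − V2²)/1000
Solving for V2: V2 = √(4.024² − 2·(-0.00012362·1000)/1.225) = 4.049 m/s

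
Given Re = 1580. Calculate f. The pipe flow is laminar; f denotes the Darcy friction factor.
Formula: f = \frac{64}{Re}
f = 64/1580 = 0.04051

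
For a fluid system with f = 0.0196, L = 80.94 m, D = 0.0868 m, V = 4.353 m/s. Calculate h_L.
Formula: h_L = f \frac{L}{D} \frac{V^2}{2g}
h_L = 0.0196·(80.94/0.0868)·4.353²/(2·9.81) = 17.65 m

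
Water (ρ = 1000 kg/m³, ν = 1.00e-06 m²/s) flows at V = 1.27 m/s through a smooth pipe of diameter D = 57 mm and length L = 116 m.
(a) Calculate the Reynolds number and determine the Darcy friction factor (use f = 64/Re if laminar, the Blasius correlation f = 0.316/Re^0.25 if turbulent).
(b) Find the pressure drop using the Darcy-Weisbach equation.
(a) Re = V·D/ν = 1.27·0.057/1.00e-06 = 72390 → turbulent (Re > 4000); f = 0.316/Re^0.25 = 0.316/72390^0.25 = 0.019265
(b) Darcy-Weisbach: ΔP = f·(L/D)·½ρV²/1000 = 0.019265·(116/0.057)·½·1000·1.27²/1000 = 31.62 kPa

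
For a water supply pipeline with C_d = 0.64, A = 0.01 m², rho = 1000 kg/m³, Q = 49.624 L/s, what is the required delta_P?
Formula: Q = C_d A \sqrt{\frac{2 \Delta P}{\rho}}
Substituting knowns: 49.624 = 0.64·0.01·√(2·(delta_P·1000)/1000)·1000
Solving for delta_P: delta_P = ((49.624/1000)/(0.64·0.01))²·1000/2/1000 = 30.06 kPa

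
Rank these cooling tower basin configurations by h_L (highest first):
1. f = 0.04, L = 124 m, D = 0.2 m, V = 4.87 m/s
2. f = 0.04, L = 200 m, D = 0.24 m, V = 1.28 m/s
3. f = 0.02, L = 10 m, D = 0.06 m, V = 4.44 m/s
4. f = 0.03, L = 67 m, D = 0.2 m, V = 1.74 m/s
Case 1: h_L = 29.98 m
Case 2: h_L = 2.784 m
Case 3: h_L = 3.349 m
Case 4: h_L = 1.551 m
Ranking (highest first): 1, 3, 2, 4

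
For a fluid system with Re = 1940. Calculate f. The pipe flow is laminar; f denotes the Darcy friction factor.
Formula: f = \frac{64}{Re}
f = 64/1940 = 0.03299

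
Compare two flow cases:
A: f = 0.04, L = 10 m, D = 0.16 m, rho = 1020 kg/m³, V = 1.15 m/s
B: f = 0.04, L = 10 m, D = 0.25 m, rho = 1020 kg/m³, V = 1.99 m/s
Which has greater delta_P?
delta_P(A) = 1.686 kPa, delta_P(B) = 3.231 kPa. Answer: B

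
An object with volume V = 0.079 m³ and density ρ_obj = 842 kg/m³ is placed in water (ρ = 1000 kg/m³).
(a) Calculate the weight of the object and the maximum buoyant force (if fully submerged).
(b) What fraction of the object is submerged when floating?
(a) W=rho_obj*g*V=842*9.81*0.079=652.5 N; F_B(max)=rho*g*V=1000*9.81*0.079=775.0 N
(b) Floating fraction=rho_obj/rho=842/1000=0.842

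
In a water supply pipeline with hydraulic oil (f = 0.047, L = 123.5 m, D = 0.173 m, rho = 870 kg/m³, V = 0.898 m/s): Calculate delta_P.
Formula: \Delta P = f \frac{L}{D} \frac{\rho V^2}{2}
delta_P = 0.047·(123.5/0.173)·0.5·870·0.898²/1000 = 11.77 kPa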